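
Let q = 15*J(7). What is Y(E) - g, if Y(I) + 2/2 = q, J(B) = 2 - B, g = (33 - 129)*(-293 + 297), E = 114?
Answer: 308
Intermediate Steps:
g = -384 (g = -96*4 = -384)
q = -75 (q = 15*(2 - 1*7) = 15*(2 - 7) = 15*(-5) = -75)
Y(I) = -76 (Y(I) = -1 - 75 = -76)
Y(E) - g = -76 - 1*(-384) = -76 + 384 = 308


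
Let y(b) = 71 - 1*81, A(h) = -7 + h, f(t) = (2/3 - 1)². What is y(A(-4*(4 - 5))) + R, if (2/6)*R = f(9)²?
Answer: -269/27 ≈ -9.9630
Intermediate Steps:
f(t) = ⅑ (f(t) = (2*(⅓) - 1)² = (⅔ - 1)² = (-⅓)² = ⅑)
R = 1/27 (R = 3*(⅑)² = 3*(1/81) = 1/27 ≈ 0.037037)
y(b) = -10 (y(b) = 71 - 81 = -10)
y(A(-4*(4 - 5))) + R = -10 + 1/27 = -269/27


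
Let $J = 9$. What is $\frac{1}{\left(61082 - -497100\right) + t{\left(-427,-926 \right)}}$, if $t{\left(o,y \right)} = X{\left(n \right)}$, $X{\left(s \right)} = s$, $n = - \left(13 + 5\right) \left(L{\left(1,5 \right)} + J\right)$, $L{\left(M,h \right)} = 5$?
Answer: $\frac{1}{557930} \approx 1.7923 \cdot 10^{-6}$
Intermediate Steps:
$n = -252$ ($n = - \left(13 + 5\right) \left(5 + 9\right) = - 18 \cdot 14 = \left(-1\right) 252 = -252$)
$t{\left(o,y \right)} = -252$
$\frac{1}{\left(61082 - -497100\right) + t{\left(-427,-926 \right)}} = \frac{1}{\left(61082 - -497100\right) - 252} = \frac{1}{\left(61082 + 497100\right) - 252} = \frac{1}{558182 - 252} = \frac{1}{557930}$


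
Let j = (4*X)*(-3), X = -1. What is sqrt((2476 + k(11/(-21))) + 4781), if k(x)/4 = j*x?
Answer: sqrt(354361)/7 ≈ 85.040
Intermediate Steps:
j = 12 (j = (4*(-1))*(-3) = -4*(-3) = 12)
k(x) = 48*x (k(x) = 4*(12*x) = 48*x)
sqrt((2476 + k(11/(-21))) + 4781) = sqrt((2476 + 48*(11/(-21))) + 4781) = sqrt((2476 + 48*(11*(-1/21))) + 4781) = sqrt((2476 + 48*(-11/21)) + 4781) = sqrt((2476 - 176/7) + 4781) = sqrt(17156/7 + 4781) = sqrt(50623/7) = sqrt(354361)/7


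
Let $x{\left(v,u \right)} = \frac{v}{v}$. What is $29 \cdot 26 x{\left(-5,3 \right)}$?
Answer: $754$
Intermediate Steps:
$x{\left(v,u \right)} = 1$
$29 \cdot 26 x{\left(-5,3 \right)} = 29 \cdot 26 \cdot 1 = 754 \cdot 1 = 754$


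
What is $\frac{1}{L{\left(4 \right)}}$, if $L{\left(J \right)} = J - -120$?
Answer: $\frac{1}{124} \approx 0.0080645$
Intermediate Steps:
$L{\left(J \right)} = 120 + J$ ($L{\left(J \right)} = J + 120 = 120 + J$)
$\frac{1}{L{\left(4 \right)}} = \frac{1}{120 + 4} = \frac{1}{124}$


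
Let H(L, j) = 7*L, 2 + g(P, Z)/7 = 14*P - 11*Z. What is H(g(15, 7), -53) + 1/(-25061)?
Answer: 160866558/25061 ≈ 6419.0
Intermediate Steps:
g(P, Z) = -14 - 77*Z + 98*P (g(P, Z) = -14 + 7*(14*P - 11*Z) = -14 + 7*(-11*Z + 14*P) = -14 + (-77*Z + 98*P) = -14 - 77*Z + 98*P)
H(g(15, 7), -53) + 1/(-25061) = 7*(-14 - 77*7 + 98*15) + 1/(-25061) = 7*(-14 - 539 + 1470) - 1/25061 = 7*917 - 1/25061 = 6419 - 1/25061 = 160866558/25061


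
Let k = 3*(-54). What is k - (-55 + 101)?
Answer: -208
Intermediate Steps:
k = -162
k - (-55 + 101) = -162 - (-55 + 101) = -162 - 1*46 = -162 - 46 = -208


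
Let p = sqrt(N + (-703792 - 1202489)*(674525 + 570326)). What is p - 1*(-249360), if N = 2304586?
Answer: 249360 + 11*I*sqrt(19611847145) ≈ 2.4936e+5 + 1.5405e+6*I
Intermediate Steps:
p = 11*I*sqrt(19611847145) (p = sqrt(2304586 + (-703792 - 1202489)*(674525 + 570326)) = sqrt(2304586 - 1906281*1244851) = sqrt(2304586 - 2373035809131) = sqrt(-2373033504545) = 11*I*sqrt(19611847145) ≈ 1.5405e+6*I)
p - 1*(-249360) = 11*I*sqrt(19611847145) - 1*(-249360) = 11*I*sqrt(19611847145) + 249360 = 249360 + 11*I*sqrt(19611847145)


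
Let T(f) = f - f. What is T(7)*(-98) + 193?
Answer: 193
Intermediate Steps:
T(f) = 0
T(7)*(-98) + 193 = 0*(-98) + 193 = 0 + 193 = 193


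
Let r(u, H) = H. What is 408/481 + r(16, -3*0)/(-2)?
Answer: 408/481 ≈ 0.84823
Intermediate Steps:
408/481 + r(16, -3*0)/(-2) = 408/481 - 3*0/(-2) = 408*(1/481) + 0*(-1/2) = 408/481 + 0 = 408/481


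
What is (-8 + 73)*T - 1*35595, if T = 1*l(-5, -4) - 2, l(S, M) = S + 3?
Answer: -35855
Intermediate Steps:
l(S, M) = 3 + S
T = -4 (T = 1*(3 - 5) - 2 = 1*(-2) - 2 = -2 - 2 = -4)
(-8 + 73)*T - 1*35595 = (-8 + 73)*(-4) - 1*35595 = 65*(-4) - 35595 = -260 - 35595 = -35855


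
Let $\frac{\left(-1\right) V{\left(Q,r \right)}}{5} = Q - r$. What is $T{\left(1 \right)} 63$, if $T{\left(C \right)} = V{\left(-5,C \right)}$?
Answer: $1890$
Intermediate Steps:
$V{\left(Q,r \right)} = - 5 Q + 5 r$ ($V{\left(Q,r \right)} = - 5 \left(Q - r\right) = - 5 Q + 5 r$)
$T{\left(C \right)} = 25 + 5 C$ ($T{\left(C \right)} = \left(-5\right) \left(-5\right) + 5 C = 25 + 5 C$)
$T{\left(1 \right)} 63 = \left(25 + 5 \cdot 1\right) 63 = \left(25 + 5\right) 63 = 30 \cdot 63 = 1890$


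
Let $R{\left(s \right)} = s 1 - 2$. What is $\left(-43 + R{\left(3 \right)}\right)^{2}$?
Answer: $1764$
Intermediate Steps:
$R{\left(s \right)} = -2 + s$ ($R{\left(s \right)} = s - 2 = -2 + s$)
$\left(-43 + R{\left(3 \right)}\right)^{2} = \left(-43 + \left(-2 + 3\right)\right)^{2} = \left(-43 + 1\right)^{2} = \left(-42\right)^{2} = 1764$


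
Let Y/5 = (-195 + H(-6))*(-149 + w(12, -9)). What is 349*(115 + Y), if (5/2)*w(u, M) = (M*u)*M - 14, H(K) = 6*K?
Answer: -94364714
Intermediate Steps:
w(u, M) = -28/5 + 2*u*M²/5 (w(u, M) = 2*((M*u)*M - 14)/5 = 2*(u*M² - 14)/5 = 2*(-14 + u*M²)/5 = -28/5 + 2*u*M²/5)
Y = -270501 (Y = 5*((-195 + 6*(-6))*(-149 + (-28/5 + (⅖)*12*(-9)²))) = 5*((-195 - 36)*(-149 + (-28/5 + (⅖)*12*81))) = 5*(-231*(-149 + (-28/5 + 1944/5))) = 5*(-231*(-149 + 1916/5)) = 5*(-231*1171/5) = 5*(-270501/5) = -270501)
349*(115 + Y) = 349*(115 - 270501) = 349*(-270386) = -94364714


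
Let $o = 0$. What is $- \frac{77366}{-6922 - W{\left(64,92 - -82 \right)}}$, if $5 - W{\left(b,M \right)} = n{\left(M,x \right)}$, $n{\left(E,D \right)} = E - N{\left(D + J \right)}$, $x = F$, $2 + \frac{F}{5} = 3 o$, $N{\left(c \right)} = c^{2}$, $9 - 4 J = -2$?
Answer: $\frac{1237856}{108889} \approx 11.368$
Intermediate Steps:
$J = \frac{11}{4}$ ($J = \frac{9}{4} - - \frac{1}{2} = \frac{9}{4} + \frac{1}{2} = \frac{11}{4} \approx 2.75$)
$F = -10$ ($F = -10 + 5 \cdot 3 \cdot 0 = -10 + 5 \cdot 0 = -10 + 0 = -10$)
$x = -10$
$n{\left(E,D \right)} = E - \left(\frac{11}{4} + D\right)^{2}$ ($n{\left(E,D \right)} = E - \left(D + \frac{11}{4}\right)^{2} = E - \left(\frac{11}{4} + D\right)^{2}$)
$W{\left(b,M \right)} = \frac{921}{16} - M$ ($W{\left(b,M \right)} = 5 - \left(M - \frac{\left(11 + 4 \left(-10\right)\right)^{2}}{16}\right) = 5 - \left(M - \frac{\left(11 - 40\right)^{2}}{16}\right) = 5 - \left(M - \frac{\left(-29\right)^{2}}{16}\right) = 5 - \left(M - \frac{841}{16}\right) = 5 - \left(- \frac{841}{16} + M\right) = \frac{921}{16} - M$)
$- \frac{77366}{-6922 - W{\left(64,92 - -82 \right)}} = - \frac{77366}{-6922 - \left(\frac{921}{16} - \left(92 - -82\right)\right)} = - \frac{77366}{-6922 - \left(\frac{921}{16} - \left(92 + 82\right)\right)} = - \frac{77366}{-6922 - \left(\frac{921}{16} - 174\right)} = - \frac{77366}{-6922 - - \frac{1863}{16}} = - \frac{77366}{-6922 + \frac{1863}{16}} = - \frac{77366}{- \frac{108889}{16}} = \left(-77366\right) \left(- \frac{16}{108889}\right) = \frac{1237856}{108889}$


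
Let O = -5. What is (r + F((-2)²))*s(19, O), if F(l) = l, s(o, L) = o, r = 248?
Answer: 4788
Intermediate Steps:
(r + F((-2)²))*s(19, O) = (248 + (-2)²)*19 = (248 + 4)*19 = 252*19 = 4788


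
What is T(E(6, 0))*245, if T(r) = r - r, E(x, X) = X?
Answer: 0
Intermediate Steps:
T(r) = 0
T(E(6, 0))*245 = 0*245 = 0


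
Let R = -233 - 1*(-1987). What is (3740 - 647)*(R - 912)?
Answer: 2604306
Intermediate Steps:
R = 1754 (R = -233 + 1987 = 1754)
(3740 - 647)*(R - 912) = (3740 - 647)*(1754 - 912) = 3093*842 = 2604306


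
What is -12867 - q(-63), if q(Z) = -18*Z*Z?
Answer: 58575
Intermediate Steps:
q(Z) = -18*Z²
-12867 - q(-63) = -12867 - (-18)*(-63)² = -12867 - (-18)*3969 = -12867 - 1*(-71442) = -12867 + 71442 = 58575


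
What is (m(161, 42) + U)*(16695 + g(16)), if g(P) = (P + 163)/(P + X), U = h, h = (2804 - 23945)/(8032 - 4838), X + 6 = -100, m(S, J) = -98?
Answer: -502021776763/287460 ≈ -1.7464e+6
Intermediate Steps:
X = -106 (X = -6 - 100 = -106)
h = -21141/3194 ≈ -6.6190
U = -21141/3194 ≈ -6.6190
g(P) = (163 + P)/(-106 + P) (g(P) = (P + 163)/(P - 106) = (163 + P)/(-106 + P))
(m(161, 42) + U)*(16695 + g(16)) = (-98 - 21141/3194)*(16695 + (163 + 16)/(-106 + 16)) = -334153*(16695 + 179/(-90))/3194 = -334153*(16695 - 1/90*179)/3194 = -334153*(16695 - 179/90)/3194 = -334153/3194*1502371/90 = -502021776763/287460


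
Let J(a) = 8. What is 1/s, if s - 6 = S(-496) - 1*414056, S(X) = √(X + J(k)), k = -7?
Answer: -207025/85718701494 - I*√122/85718701494 ≈ -2.4152e-6 - 1.2886e-10*I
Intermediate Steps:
S(X) = √(8 + X) (S(X) = √(X + 8) = √(8 + X))
s = -414050 + 2*I*√122 (s = 6 + (√(8 - 496) - 1*414056) = 6 + (√(-488) - 414056) = 6 + (2*I*√122 - 414056) = 6 + (-414056 + 2*I*√122) = -414050 + 2*I*√122 ≈ -4.1405e+5 + 22.091*I)
1/s = 1/(-414050 + 2*I*√122)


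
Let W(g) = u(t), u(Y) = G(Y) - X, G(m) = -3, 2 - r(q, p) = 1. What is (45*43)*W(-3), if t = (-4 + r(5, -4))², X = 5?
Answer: -15480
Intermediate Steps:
r(q, p) = 1 (r(q, p) = 2 - 1*1 = 2 - 1 = 1)
t = 9 (t = (-4 + 1)² = (-3)² = 9)
u(Y) = -8 (u(Y) = -3 - 1*5 = -3 - 5 = -8)
W(g) = -8
(45*43)*W(-3) = (45*43)*(-8) = 1935*(-8) = -15480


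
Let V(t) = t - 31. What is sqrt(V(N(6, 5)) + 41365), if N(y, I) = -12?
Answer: sqrt(41322) ≈ 203.28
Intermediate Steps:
V(t) = -31 + t
sqrt(V(N(6, 5)) + 41365) = sqrt((-31 - 12) + 41365) = sqrt(-43 + 41365) = sqrt(41322)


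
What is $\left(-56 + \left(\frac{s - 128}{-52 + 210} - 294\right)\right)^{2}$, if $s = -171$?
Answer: $\frac{3091248801}{24964} \approx 1.2383 \cdot 10^{5}$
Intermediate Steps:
$\left(-56 + \left(\frac{s - 128}{-52 + 210} - 294\right)\right)^{2} = \left(-56 - \left(294 - \frac{-171 - 128}{-52 + 210}\right)\right)^{2} = \left(-56 - \left(294 + \frac{299}{158}\right)\right)^{2} = \left(-56 - \frac{46751}{158}\right)^{2} = \left(- \frac{55599}{158}\right)^{2} = \frac{3091248801}{24964}$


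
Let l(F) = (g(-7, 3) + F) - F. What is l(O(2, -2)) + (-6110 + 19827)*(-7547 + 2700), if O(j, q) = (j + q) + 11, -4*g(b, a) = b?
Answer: -265945189/4 ≈ -6.6486e+7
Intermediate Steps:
g(b, a) = -b/4
O(j, q) = 11 + j + q
l(F) = 7/4 (l(F) = (-¼*(-7) + F) - F = (7/4 + F) - F = 7/4)
l(O(2, -2)) + (-6110 + 19827)*(-7547 + 2700) = 7/4 + (-6110 + 19827)*(-7547 + 2700) = 7/4 + 13717*(-4847) = 7/4 - 66486299 = -265945189/4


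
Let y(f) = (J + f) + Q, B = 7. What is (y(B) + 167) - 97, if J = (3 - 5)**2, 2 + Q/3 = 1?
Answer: 78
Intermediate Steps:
Q = -3 (Q = -6 + 3*1 = -6 + 3 = -3)
J = 4 (J = (-2)**2 = 4)
y(f) = 1 + f (y(f) = (4 + f) - 3 = 1 + f)
(y(B) + 167) - 97 = ((1 + 7) + 167) - 97 = (8 + 167) - 97 = 175 - 97 = 78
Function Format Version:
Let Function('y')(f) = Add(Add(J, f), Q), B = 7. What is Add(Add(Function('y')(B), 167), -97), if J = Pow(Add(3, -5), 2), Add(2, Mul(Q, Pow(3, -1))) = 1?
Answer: 78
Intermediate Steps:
Q = -3 (Q = Add(-6, Mul(3, 1)) = Add(-6, 3) = -3)
J = 4 (J = Pow(-2, 2) = 4)
Function('y')(f) = Add(1, f) (Function('y')(f) = Add(Add(4, f), -3) = Add(1, f))
Add(Add(Function('y')(B), 167), -97) = Add(Add(Add(1, 7), 167), -97) = Add(Add(8, 167), -97) = Add(175, -97) = 78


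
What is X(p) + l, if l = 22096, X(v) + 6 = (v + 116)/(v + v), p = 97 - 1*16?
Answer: 3578777/162 ≈ 22091.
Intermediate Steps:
p = 81 (p = 97 - 16 = 81)
X(v) = -6 + (116 + v)/(2*v) (X(v) = -6 + (v + 116)/(v + v) = -6 + (116 + v)/((2*v)) = -6 + (116 + v)*(1/(2*v)) = -6 + (116 + v)/(2*v))
X(p) + l = (-11/2 + 58/81) + 22096 = -775/162 + 22096 = 3578777/162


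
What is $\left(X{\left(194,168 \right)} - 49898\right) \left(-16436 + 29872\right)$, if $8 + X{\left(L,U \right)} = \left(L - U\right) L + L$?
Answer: $-600159248$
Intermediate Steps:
$X{\left(L,U \right)} = -8 + L + L \left(L - U\right)$ ($X{\left(L,U \right)} = -8 + \left(\left(L - U\right) L + L\right) = -8 + \left(L \left(L - U\right) + L\right) = -8 + \left(L + L \left(L - U\right)\right) = -8 + L + L \left(L - U\right)$)
$\left(X{\left(194,168 \right)} - 49898\right) \left(-16436 + 29872\right) = \left(\left(-8 + 194 + 194^{2} - 194 \cdot 168\right) - 49898\right) \left(-16436 + 29872\right) = \left(\left(-8 + 194 + 37636 - 32592\right) - 49898\right) 13436 = \left(5230 - 49898\right) 13436 = \left(-44668\right) 13436 = -600159248$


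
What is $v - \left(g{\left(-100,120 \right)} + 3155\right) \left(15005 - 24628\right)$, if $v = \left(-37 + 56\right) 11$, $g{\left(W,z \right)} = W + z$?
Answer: $30553234$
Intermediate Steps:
$v = 209$ ($v = 19 \cdot 11 = 209$)
$v - \left(g{\left(-100,120 \right)} + 3155\right) \left(15005 - 24628\right) = 209 - \left(\left(-100 + 120\right) + 3155\right) \left(15005 - 24628\right) = 209 - \left(20 + 3155\right) \left(-9623\right) = 209 - 3175 \left(-9623\right) = 209 - -30553025 = 209 + 30553025 = 30553234$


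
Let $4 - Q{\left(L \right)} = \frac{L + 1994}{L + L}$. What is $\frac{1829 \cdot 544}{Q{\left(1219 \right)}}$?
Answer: $\frac{2425751488}{6539} \approx 3.7097 \cdot 10^{5}$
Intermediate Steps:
$Q{\left(L \right)} = 4 - \frac{1994 + L}{2 L}$ ($Q{\left(L \right)} = 4 - \frac{L + 1994}{L + L} = 4 - \frac{1994 + L}{2 L}$)
$\frac{1829 \cdot 544}{Q{\left(1219 \right)}} = \frac{1829 \cdot 544}{\frac{7}{2} - \frac{997}{1219}} = \frac{994976}{\frac{7}{2} - \frac{997}{1219}} = \frac{994976}{\frac{6539}{2438}} = 994976 \cdot \frac{2438}{6539} = \frac{2425751488}{6539}$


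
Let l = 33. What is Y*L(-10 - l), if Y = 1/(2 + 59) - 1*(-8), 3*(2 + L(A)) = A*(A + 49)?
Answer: -43032/61 ≈ -705.44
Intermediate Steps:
L(A) = -2 + A*(49 + A)/3 (L(A) = -2 + (A*(A + 49))/3 = -2 + (A*(49 + A))/3 = -2 + A*(49 + A)/3)
Y = 489/61 (Y = 1/61 + 8 = 489/61 ≈ 8.0164)
Y*L(-10 - l) = 489*(-2 + (-10 - 1*33)²/3 + 49*(-10 - 1*33)/3)/61 = 489*(-2 + (-10 - 33)²/3 + 49*(-10 - 33)/3)/61 = 489*(-2 + (⅓)*(-43)² + (49/3)*(-43))/61 = 489*(-2 + (⅓)*1849 - 2107/3)/61 = 489*(-2 + 1849/3 - 2107/3)/61 = (489/61)*(-88) = -43032/61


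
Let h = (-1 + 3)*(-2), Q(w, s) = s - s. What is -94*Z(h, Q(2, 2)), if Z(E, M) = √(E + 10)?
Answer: -94*√6 ≈ -230.25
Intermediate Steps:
Q(w, s) = 0
h = -4 (h = 2*(-2) = -4)
Z(E, M) = √(10 + E)
-94*Z(h, Q(2, 2)) = -94*√(10 - 4) = -94*√6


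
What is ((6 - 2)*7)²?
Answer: 784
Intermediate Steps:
((6 - 2)*7)² = (4*7)² = 28² = 784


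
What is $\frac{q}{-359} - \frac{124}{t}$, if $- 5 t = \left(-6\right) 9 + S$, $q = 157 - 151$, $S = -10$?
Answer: $- \frac{55741}{5744} \approx -9.7042$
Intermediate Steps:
$q = 6$ ($q = 157 - 151 = 6$)
$t = \frac{64}{5}$ ($t = - \frac{\left(-6\right) 9 - 10}{5} = - \frac{-54 - 10}{5} = \left(- \frac{1}{5}\right) \left(-64\right) = \frac{64}{5} \approx 12.8$)
$\frac{q}{-359} - \frac{124}{t} = \frac{6}{-359} - \frac{124}{\frac{64}{5}} = 6 \left(- \frac{1}{359}\right) - \frac{155}{16} = - \frac{6}{359} - \frac{155}{16} = - \frac{55741}{5744}$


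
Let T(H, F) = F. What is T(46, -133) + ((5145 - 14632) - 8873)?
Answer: -18493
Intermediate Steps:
T(46, -133) + ((5145 - 14632) - 8873) = -133 + ((5145 - 14632) - 8873) = -133 + (-9487 - 8873) = -133 - 18360 = -18493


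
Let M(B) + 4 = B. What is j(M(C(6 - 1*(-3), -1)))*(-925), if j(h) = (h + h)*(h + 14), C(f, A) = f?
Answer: -175750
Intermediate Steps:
M(B) = -4 + B
j(h) = 2*h*(14 + h) (j(h) = (2*h)*(14 + h) = 2*h*(14 + h))
j(M(C(6 - 1*(-3), -1)))*(-925) = (2*(-4 + (6 - 1*(-3)))*(14 + (-4 + (6 - 1*(-3)))))*(-925) = (2*(-4 + (6 + 3))*(14 + (-4 + (6 + 3))))*(-925) = (2*(-4 + 9)*(14 + (-4 + 9)))*(-925) = (2*5*(14 + 5))*(-925) = (2*5*19)*(-925) = 190*(-925) = -175750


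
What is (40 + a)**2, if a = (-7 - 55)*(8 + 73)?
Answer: 24820324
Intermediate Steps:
a = -5022 (a = -62*81 = -5022)
(40 + a)**2 = (40 - 5022)**2 = (-4982)**2 = 24820324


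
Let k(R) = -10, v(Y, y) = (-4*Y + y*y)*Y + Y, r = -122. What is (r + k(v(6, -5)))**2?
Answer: 17424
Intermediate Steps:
v(Y, y) = Y + Y*(y**2 - 4*Y) (v(Y, y) = (-4*Y + y**2)*Y + Y = (y**2 - 4*Y)*Y + Y = Y*(y**2 - 4*Y) + Y = Y + Y*(y**2 - 4*Y))
(r + k(v(6, -5)))**2 = (-122 - 10)**2 = (-132)**2 = 17424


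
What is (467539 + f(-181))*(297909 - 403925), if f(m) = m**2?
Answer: -53039804800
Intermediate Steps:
(467539 + f(-181))*(297909 - 403925) = (467539 + (-181)**2)*(297909 - 403925) = (467539 + 32761)*(-106016) = 500300*(-106016) = -53039804800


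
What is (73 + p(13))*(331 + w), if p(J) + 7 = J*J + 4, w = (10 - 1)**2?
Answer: 98468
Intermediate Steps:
w = 81 (w = 9**2 = 81)
p(J) = -3 + J**2 (p(J) = -7 + (J*J + 4) = -7 + (J**2 + 4) = -7 + (4 + J**2) = -3 + J**2)
(73 + p(13))*(331 + w) = (73 + (-3 + 13**2))*(331 + 81) = (73 + (-3 + 169))*412 = (73 + 166)*412 = 239*412 = 98468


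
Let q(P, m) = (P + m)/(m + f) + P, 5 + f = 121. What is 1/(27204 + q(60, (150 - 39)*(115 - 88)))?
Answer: 3113/84875889 ≈ 3.6677e-5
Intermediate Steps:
f = 116 (f = -5 + 121 = 116)
q(P, m) = P + (P + m)/(116 + m) (q(P, m) = (P + m)/(m + 116) + P = (P + m)/(116 + m) + P = P + (P + m)/(116 + m))
1/(27204 + q(60, (150 - 39)*(115 - 88))) = 1/(27204 + ((150 - 39)*(115 - 88) + 117*60 + 60*((150 - 39)*(115 - 88)))/(116 + (150 - 39)*(115 - 88))) = 1/(27204 + (111*27 + 7020 + 60*(111*27))/(116 + 111*27)) = 1/(27204 + (2997 + 7020 + 60*2997)/(116 + 2997)) = 1/(27204 + (2997 + 7020 + 179820)/3113) = 1/(27204 + (1/3113)*189837) = 1/(27204 + 189837/3113) = 1/(84875889/3113) = 3113/84875889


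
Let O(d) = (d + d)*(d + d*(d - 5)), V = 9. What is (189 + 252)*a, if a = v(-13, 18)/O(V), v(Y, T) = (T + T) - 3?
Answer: 539/30 ≈ 17.967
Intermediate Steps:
v(Y, T) = -3 + 2*T (v(Y, T) = 2*T - 3 = -3 + 2*T)
O(d) = 2*d*(d + d*(-5 + d)) (O(d) = (2*d)*(d + d*(-5 + d)) = 2*d*(d + d*(-5 + d)))
a = 11/270 (a = (-3 + 2*18)/((2*9²*(-4 + 9))) = (-3 + 36)/((2*81*5)) = 33/810 = 33*(1/810) = 11/270 ≈ 0.040741)
(189 + 252)*a = (189 + 252)*(11/270) = 441*(11/270) = 539/30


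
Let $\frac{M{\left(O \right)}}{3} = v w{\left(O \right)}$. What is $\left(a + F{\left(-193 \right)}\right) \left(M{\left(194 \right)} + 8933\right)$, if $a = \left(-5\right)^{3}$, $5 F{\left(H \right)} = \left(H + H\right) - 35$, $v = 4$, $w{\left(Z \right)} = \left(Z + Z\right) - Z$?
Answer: $- \frac{11779006}{5} \approx -2.3558 \cdot 10^{6}$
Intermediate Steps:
$w{\left(Z \right)} = Z$ ($w{\left(Z \right)} = 2 Z - Z = Z$)
$F{\left(H \right)} = -7 + \frac{2 H}{5}$ ($F{\left(H \right)} = \frac{\left(H + H\right) - 35}{5} = \frac{2 H - 35}{5} = \frac{-35 + 2 H}{5} = -7 + \frac{2 H}{5}$)
$a = -125$
$M{\left(O \right)} = 12 O$ ($M{\left(O \right)} = 3 \cdot 4 O = 12 O$)
$\left(a + F{\left(-193 \right)}\right) \left(M{\left(194 \right)} + 8933\right) = \left(-125 + \left(-7 + \frac{2}{5} \left(-193\right)\right)\right) \left(12 \cdot 194 + 8933\right) = \left(-125 - \frac{421}{5}\right) \left(2328 + 8933\right) = \left(-125 - \frac{421}{5}\right) 11261 = \left(- \frac{1046}{5}\right) 11261 = - \frac{11779006}{5}$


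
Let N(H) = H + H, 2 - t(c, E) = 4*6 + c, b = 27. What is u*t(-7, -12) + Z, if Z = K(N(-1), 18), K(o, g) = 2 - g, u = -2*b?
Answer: 794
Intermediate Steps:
t(c, E) = -22 - c (t(c, E) = 2 - (4*6 + c) = 2 - (24 + c) = 2 + (-24 - c) = -22 - c)
u = -54 (u = -2*27 = -54)
N(H) = 2*H
Z = -16 (Z = 2 - 1*18 = 2 - 18 = -16)
u*t(-7, -12) + Z = -54*(-22 - 1*(-7)) - 16 = -54*(-22 + 7) - 16 = -54*(-15) - 16 = 810 - 16 = 794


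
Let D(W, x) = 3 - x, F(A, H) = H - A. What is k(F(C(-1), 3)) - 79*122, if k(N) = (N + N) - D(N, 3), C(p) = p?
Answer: -9630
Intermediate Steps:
k(N) = 2*N (k(N) = (N + N) - (3 - 1*3) = 2*N - (3 - 3) = 2*N - 1*0 = 2*N + 0 = 2*N)
k(F(C(-1), 3)) - 79*122 = 2*(3 - 1*(-1)) - 79*122 = 2*(3 + 1) - 9638 = 2*4 - 9638 = 8 - 9638 = -9630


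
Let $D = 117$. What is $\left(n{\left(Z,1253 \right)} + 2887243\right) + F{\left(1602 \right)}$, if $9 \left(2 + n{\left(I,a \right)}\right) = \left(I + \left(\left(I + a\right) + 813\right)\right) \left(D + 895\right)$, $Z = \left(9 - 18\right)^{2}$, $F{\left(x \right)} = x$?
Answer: $\frac{28254323}{9} \approx 3.1394 \cdot 10^{6}$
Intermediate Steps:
$Z = 81$ ($Z = \left(-9\right)^{2} = 81$)
$n{\left(I,a \right)} = \frac{274246}{3} + \frac{1012 a}{9} + \frac{2024 I}{9}$ ($n{\left(I,a \right)} = -2 + \frac{\left(I + \left(\left(I + a\right) + 813\right)\right) \left(117 + 895\right)}{9} = -2 + \frac{\left(I + \left(813 + I + a\right)\right) 1012}{9} = -2 + \frac{\left(813 + a + 2 I\right) 1012}{9} = -2 + \frac{822756 + 1012 a + 2024 I}{9} = -2 + \left(\frac{274252}{3} + \frac{1012 a}{9} + \frac{2024 I}{9}\right) = \frac{274246}{3} + \frac{1012 a}{9} + \frac{2024 I}{9}$)
$\left(n{\left(Z,1253 \right)} + 2887243\right) + F{\left(1602 \right)} = \left(\left(\frac{274246}{3} + \frac{1012}{9} \cdot 1253 + \frac{2024}{9} \cdot 81\right) + 2887243\right) + 1602 = \left(\left(\frac{274246}{3} + \frac{1268036}{9} + 18216\right) + 2887243\right) + 1602 = \left(\frac{2254718}{9} + 2887243\right) + 1602 = \frac{28239905}{9} + 1602 = \frac{28254323}{9}$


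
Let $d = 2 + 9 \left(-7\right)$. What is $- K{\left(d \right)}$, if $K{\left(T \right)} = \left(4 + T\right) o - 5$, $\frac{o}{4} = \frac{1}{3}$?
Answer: $81$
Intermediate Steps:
$d = -61$ ($d = 2 - 63 = -61$)
$o = \frac{4}{3} \approx 1.3333$
$K{\left(T \right)} = \frac{1}{3} + \frac{4 T}{3}$ ($K{\left(T \right)} = \left(4 + T\right) \frac{4}{3} - 5 = \left(\frac{16}{3} + \frac{4 T}{3}\right) - 5 = \frac{1}{3} + \frac{4 T}{3}$)
$- K{\left(d \right)} = - (\frac{1}{3} + \frac{4}{3} \left(-61\right)) = - (\frac{1}{3} - \frac{244}{3}) = \left(-1\right) \left(-81\right) = 81$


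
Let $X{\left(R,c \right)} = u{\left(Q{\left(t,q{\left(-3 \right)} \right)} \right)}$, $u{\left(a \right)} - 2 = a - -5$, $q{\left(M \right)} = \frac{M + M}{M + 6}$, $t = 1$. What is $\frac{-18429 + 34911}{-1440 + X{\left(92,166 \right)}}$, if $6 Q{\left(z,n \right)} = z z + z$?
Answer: $- \frac{24723}{2149} \approx -11.504$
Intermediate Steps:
$q{\left(M \right)} = \frac{2 M}{6 + M}$
$Q{\left(z,n \right)} = \frac{z}{6} + \frac{z^{2}}{6}$ ($Q{\left(z,n \right)} = \frac{z z + z}{6} = \frac{z^{2} + z}{6} = \frac{z + z^{2}}{6} = \frac{z}{6} + \frac{z^{2}}{6}$)
$u{\left(a \right)} = 7 + a$ ($u{\left(a \right)} = 2 + \left(a - -5\right) = 2 + \left(a + 5\right) = 2 + \left(5 + a\right) = 7 + a$)
$X{\left(R,c \right)} = \frac{22}{3}$ ($X{\left(R,c \right)} = 7 + \frac{1}{6} \cdot 1 \left(1 + 1\right) = 7 + \frac{1}{6} \cdot 1 \cdot 2 = 7 + \frac{1}{3} = \frac{22}{3}$)
$\frac{-18429 + 34911}{-1440 + X{\left(92,166 \right)}} = \frac{-18429 + 34911}{-1440 + \frac{22}{3}} = \frac{16482}{- \frac{4298}{3}} = 16482 \left(- \frac{3}{4298}\right) = - \frac{24723}{2149}$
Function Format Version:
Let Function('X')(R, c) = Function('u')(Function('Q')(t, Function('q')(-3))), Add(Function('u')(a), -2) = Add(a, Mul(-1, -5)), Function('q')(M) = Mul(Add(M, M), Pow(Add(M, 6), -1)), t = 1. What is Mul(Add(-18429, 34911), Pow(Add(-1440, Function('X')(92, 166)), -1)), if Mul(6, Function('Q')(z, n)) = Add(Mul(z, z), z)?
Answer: Rational(-24723, 2149) ≈ -11.504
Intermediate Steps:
Function('q')(M) = Mul(2, M, Pow(Add(6, M), -1)) (Function('q')(M) = Mul(Mul(2, M), Pow(Add(6, M), -1)) = Mul(2, M, Pow(Add(6, M), -1)))
Function('Q')(z, n) = Add(Mul(Rational(1, 6), z), Mul(Rational(1, 6), Pow(z, 2))) (Function('Q')(z, n) = Mul(Rational(1, 6), Add(Mul(z, z), z)) = Mul(Rational(1, 6), Add(Pow(z, 2), z)) = Mul(Rational(1, 6), Add(z, Pow(z, 2))) = Add(Mul(Rational(1, 6), z), Mul(Rational(1, 6), Pow(z, 2))))
Function('u')(a) = Add(7, a) (Function('u')(a) = Add(2, Add(a, Mul(-1, -5))) = Add(2, Add(a, 5)) = Add(2, Add(5, a)) = Add(7, a))
Function('X')(R, c) = Rational(22, 3) (Function('X')(R, c) = Add(7, Mul(Rational(1, 6), 1, Add(1, 1))) = Add(7, Mul(Rational(1, 6), 1, 2)) = Add(7, Rational(1, 3)) = Rational(22, 3))
Mul(Add(-18429, 34911), Pow(Add(-1440, Function('X')(92, 166)), -1)) = Mul(Add(-18429, 34911), Pow(Add(-1440, Rational(22, 3)), -1)) = Mul(16482, Pow(Rational(-4298, 3), -1)) = Mul(16482, Rational(-3, 4298)) = Rational(-24723, 2149)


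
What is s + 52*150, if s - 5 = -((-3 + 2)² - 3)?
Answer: 7807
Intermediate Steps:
s = 7 (s = 5 - ((-3 + 2)² - 3) = 5 - ((-1)² - 3) = 5 - (1 - 3) = 5 - 1*(-2) = 5 + 2 = 7)
s + 52*150 = 7 + 52*150 = 7 + 7800 = 7807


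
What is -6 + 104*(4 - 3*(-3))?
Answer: 1346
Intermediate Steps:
-6 + 104*(4 - 3*(-3)) = -6 + 104*(4 + 9) = -6 + 104*13 = -6 + 1352 = 1346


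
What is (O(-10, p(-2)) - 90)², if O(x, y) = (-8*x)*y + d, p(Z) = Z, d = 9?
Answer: 58081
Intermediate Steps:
O(x, y) = 9 - 8*x*y (O(x, y) = (-8*x)*y + 9 = -8*x*y + 9 = 9 - 8*x*y)
(O(-10, p(-2)) - 90)² = ((9 - 8*(-10)*(-2)) - 90)² = ((9 - 160) - 90)² = (-151 - 90)² = (-241)² = 58081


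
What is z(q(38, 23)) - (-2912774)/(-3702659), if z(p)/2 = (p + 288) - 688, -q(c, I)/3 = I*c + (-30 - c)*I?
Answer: 12363968286/3702659 ≈ 3339.2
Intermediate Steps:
q(c, I) = -3*I*c - 3*I*(-30 - c) (q(c, I) = -3*(I*c + (-30 - c)*I) = -3*(I*c + I*(-30 - c)) = -3*I*c - 3*I*(-30 - c))
z(p) = -800 + 2*p (z(p) = 2*((p + 288) - 688) = 2*((288 + p) - 688) = 2*(-400 + p) = -800 + 2*p)
z(q(38, 23)) - (-2912774)/(-3702659) = (-800 + 2*(90*23)) - (-2912774)/(-3702659) = (-800 + 2*2070) - (-2912774)*(-1)/3702659 = (-800 + 4140) - 1*2912774/3702659 = 3340 - 2912774/3702659 = 12363968286/3702659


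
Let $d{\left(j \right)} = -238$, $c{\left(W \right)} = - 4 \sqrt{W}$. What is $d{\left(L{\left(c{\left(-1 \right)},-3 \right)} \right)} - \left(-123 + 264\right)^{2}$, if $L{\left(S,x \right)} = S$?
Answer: $-20119$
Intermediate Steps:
$d{\left(L{\left(c{\left(-1 \right)},-3 \right)} \right)} - \left(-123 + 264\right)^{2} = -238 - \left(-123 + 264\right)^{2} = -238 - 141^{2} = -238 - 19881 = -20119$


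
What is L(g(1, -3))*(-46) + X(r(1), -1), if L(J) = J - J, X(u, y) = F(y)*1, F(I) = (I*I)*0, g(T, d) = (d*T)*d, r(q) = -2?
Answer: 0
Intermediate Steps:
g(T, d) = T*d² (g(T, d) = (T*d)*d = T*d²)
F(I) = 0 (F(I) = I²*0 = 0)
X(u, y) = 0 (X(u, y) = 0*1 = 0)
L(J) = 0
L(g(1, -3))*(-46) + X(r(1), -1) = 0*(-46) + 0 = 0 + 0 = 0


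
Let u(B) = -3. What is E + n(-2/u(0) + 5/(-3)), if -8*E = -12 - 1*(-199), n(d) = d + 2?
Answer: -179/8 ≈ -22.375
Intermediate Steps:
n(d) = 2 + d
E = -187/8 (E = -(-12 - 1*(-199))/8 = -(-12 + 199)/8 = -⅛*187 = -187/8 ≈ -23.375)
E + n(-2/u(0) + 5/(-3)) = -187/8 + (2 + (-2/(-3) + 5/(-3))) = -187/8 + (2 + (-2*(-⅓) + 5*(-⅓))) = -187/8 + (2 + (⅔ - 5/3)) = -187/8 + (2 - 1) = -187/8 + 1 = -179/8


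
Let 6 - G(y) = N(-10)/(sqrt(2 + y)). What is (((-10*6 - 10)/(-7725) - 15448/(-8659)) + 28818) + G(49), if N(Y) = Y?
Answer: 385635928106/13378155 + 10*sqrt(51)/51 ≈ 28827.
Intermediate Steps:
G(y) = 6 + 10/sqrt(2 + y) (G(y) = 6 - (-10)/(sqrt(2 + y)) = 6 - (-10)/sqrt(2 + y) = 6 + 10/sqrt(2 + y))
(((-10*6 - 10)/(-7725) - 15448/(-8659)) + 28818) + G(49) = (((-10*6 - 10)/(-7725) - 15448/(-8659)) + 28818) + (6 + 10/sqrt(2 + 49)) = (((-60 - 10)*(-1/7725) - 15448*(-1/8659)) + 28818) + (6 + 10/sqrt(51)) = ((-70*(-1/7725) + 15448/8659) + 28818) + (6 + 10*(sqrt(51)/51)) = ((14/1545 + 15448/8659) + 28818) + (6 + 10*sqrt(51)/51) = (23988386/13378155 + 28818) + (6 + 10*sqrt(51)/51) = 385555659176/13378155 + (6 + 10*sqrt(51)/51) = 385635928106/13378155 + 10*sqrt(51)/51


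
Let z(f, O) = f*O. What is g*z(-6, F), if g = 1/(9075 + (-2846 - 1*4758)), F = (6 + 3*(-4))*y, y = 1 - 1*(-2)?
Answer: 108/1471 ≈ 0.073419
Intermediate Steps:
y = 3 (y = 1 + 2 = 3)
F = -18 (F = (6 + 3*(-4))*3 = (6 - 12)*3 = -6*3 = -18)
z(f, O) = O*f
g = 1/1471 (g = 1/(9075 + (-2846 - 4758)) = 1/(9075 - 7604) = 1/1471 ≈ 0.00067981)
g*z(-6, F) = (-18*(-6))/1471 = (1/1471)*108 = 108/1471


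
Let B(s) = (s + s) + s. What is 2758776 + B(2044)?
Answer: 2764908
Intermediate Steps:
B(s) = 3*s (B(s) = 2*s + s = 3*s)
2758776 + B(2044) = 2758776 + 3*2044 = 2758776 + 6132 = 2764908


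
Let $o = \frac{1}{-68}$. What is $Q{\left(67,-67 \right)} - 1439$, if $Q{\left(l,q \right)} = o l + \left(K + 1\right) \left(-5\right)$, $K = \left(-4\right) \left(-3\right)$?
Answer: $- \frac{102339}{68} \approx -1505.0$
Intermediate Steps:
$K = 12$
$o = - \frac{1}{68} \approx -0.014706$
$Q{\left(l,q \right)} = -65 - \frac{l}{68}$ ($Q{\left(l,q \right)} = - \frac{l}{68} + \left(12 + 1\right) \left(-5\right) = - \frac{l}{68} + 13 \left(-5\right) = - \frac{l}{68} - 65 = -65 - \frac{l}{68}$)
$Q{\left(67,-67 \right)} - 1439 = \left(-65 - \frac{67}{68}\right) - 1439 = - \frac{4487}{68} - 1439 = - \frac{102339}{68}$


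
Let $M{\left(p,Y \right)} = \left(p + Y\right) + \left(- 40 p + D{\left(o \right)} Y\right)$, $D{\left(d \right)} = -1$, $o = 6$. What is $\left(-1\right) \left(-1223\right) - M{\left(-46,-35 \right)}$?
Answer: $-571$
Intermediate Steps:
$M{\left(p,Y \right)} = - 39 p$ ($M{\left(p,Y \right)} = \left(p + Y\right) - \left(Y + 40 p\right) = \left(Y + p\right) - \left(Y + 40 p\right) = - 39 p$)
$\left(-1\right) \left(-1223\right) - M{\left(-46,-35 \right)} = \left(-1\right) \left(-1223\right) - \left(-39\right) \left(-46\right) = 1223 - 1794 = -571$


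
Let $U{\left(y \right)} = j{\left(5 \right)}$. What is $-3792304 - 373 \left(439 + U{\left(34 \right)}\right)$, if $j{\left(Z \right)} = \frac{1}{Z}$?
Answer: $- \frac{19780628}{5} \approx -3.9561 \cdot 10^{6}$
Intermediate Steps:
$U{\left(y \right)} = \frac{1}{5}$
$-3792304 - 373 \left(439 + U{\left(34 \right)}\right) = -3792304 - 373 \left(439 + \frac{1}{5}\right) = -3792304 - 373 \cdot \frac{2196}{5} = -3792304 - \frac{819108}{5} = - \frac{19780628}{5}$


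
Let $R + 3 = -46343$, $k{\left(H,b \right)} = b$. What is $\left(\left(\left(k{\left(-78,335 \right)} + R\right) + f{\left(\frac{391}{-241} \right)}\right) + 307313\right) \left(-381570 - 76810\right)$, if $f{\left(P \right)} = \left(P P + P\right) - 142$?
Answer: $- \frac{6952933642571800}{58081} \approx -1.1971 \cdot 10^{11}$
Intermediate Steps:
$R = -46346$ ($R = -3 - 46343 = -46346$)
$f{\left(P \right)} = -142 + P + P^{2}$ ($f{\left(P \right)} = \left(P^{2} + P\right) - 142 = \left(P + P^{2}\right) - 142 = -142 + P + P^{2}$)
$\left(\left(\left(k{\left(-78,335 \right)} + R\right) + f{\left(\frac{391}{-241} \right)}\right) + 307313\right) \left(-381570 - 76810\right) = \left(\left(\left(335 - 46346\right) + \left(-142 + \frac{391}{-241} + \left(\frac{391}{-241}\right)^{2}\right)\right) + 307313\right) \left(-381570 - 76810\right) = \left(\left(-46011 + \left(-142 + 391 \left(- \frac{1}{241}\right) + \left(391 \left(- \frac{1}{241}\right)\right)^{2}\right)\right) + 307313\right) \left(-458380\right) = \left(\left(-46011 - \left(\frac{34613}{241} - \frac{152881}{58081}\right)\right) + 307313\right) \left(-458380\right) = \left(\left(-46011 - \frac{8188852}{58081}\right) + 307313\right) \left(-458380\right) = \left(- \frac{2680553743}{58081} + 307313\right) \left(-458380\right) = \frac{15168492610}{58081} \left(-458380\right) = - \frac{6952933642571800}{58081}$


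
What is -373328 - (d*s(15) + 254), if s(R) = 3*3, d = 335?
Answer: -376597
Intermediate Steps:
s(R) = 9
-373328 - (d*s(15) + 254) = -373328 - (335*9 + 254) = -373328 - (3015 + 254) = -373328 - 1*3269 = -373328 - 3269 = -376597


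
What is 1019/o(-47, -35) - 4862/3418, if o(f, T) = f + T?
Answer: -1940813/140138 ≈ -13.849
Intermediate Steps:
o(f, T) = T + f
1019/o(-47, -35) - 4862/3418 = 1019/(-35 - 47) - 4862/3418 = 1019/(-82) - 4862*1/3418 = 1019*(-1/82) - 2431/1709 = -1019/82 - 2431/1709 = -1940813/140138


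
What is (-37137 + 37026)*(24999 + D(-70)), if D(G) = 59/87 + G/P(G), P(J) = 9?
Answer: -241346782/87 ≈ -2.7741e+6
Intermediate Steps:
D(G) = 59/87 + G/9
(-37137 + 37026)*(24999 + D(-70)) = (-37137 + 37026)*(24999 + (59/87 + (⅑)*(-70))) = -111*(24999 + (59/87 - 70/9)) = -111*(24999 - 1853/261) = -111*6522886/261 = -241346782/87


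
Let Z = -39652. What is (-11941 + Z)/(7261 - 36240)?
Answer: 51593/28979 ≈ 1.7804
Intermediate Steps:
(-11941 + Z)/(7261 - 36240) = (-11941 - 39652)/(7261 - 36240) = -51593/(-28979) = -51593*(-1/28979) = 51593/28979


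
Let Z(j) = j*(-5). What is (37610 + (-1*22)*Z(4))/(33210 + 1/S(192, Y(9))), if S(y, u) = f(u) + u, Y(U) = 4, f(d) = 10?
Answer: 532700/464941 ≈ 1.1457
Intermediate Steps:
Z(j) = -5*j
S(y, u) = 10 + u
(37610 + (-1*22)*Z(4))/(33210 + 1/S(192, Y(9))) = (37610 + (-1*22)*(-5*4))/(33210 + 1/(10 + 4)) = (37610 - 22*(-20))/(33210 + 1/14) = (37610 + 440)/(33210 + 1/14) = 38050/(464941/14) = 38050*(14/464941) = 532700/464941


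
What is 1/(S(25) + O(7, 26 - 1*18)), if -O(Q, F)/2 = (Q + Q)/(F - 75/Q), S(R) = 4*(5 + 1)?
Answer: 19/652 ≈ 0.029141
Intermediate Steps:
S(R) = 24 (S(R) = 4*6 = 24)
O(Q, F) = -4*Q/(F - 75/Q) (O(Q, F) = -2*(Q + Q)/(F - 75/Q) = -2*2*Q/(F - 75/Q) = -4*Q/(F - 75/Q))
1/(S(25) + O(7, 26 - 1*18)) = 1/(24 - 4*7²/(-75 + (26 - 1*18)*7)) = 1/(24 - 4*49/(-75 + (26 - 18)*7)) = 1/(24 - 4*49/(-75 + 8*7)) = 1/(24 - 4*49/(-75 + 56)) = 1/(24 - 4*49/(-19)) = 1/(24 - 4*49*(-1/19)) = 1/(24 + 196/19) = 1/(652/19) = 19/652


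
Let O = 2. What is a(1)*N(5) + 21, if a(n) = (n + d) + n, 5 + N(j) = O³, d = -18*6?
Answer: -297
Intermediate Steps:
d = -108 (d = -3*36 = -108)
N(j) = 3 (N(j) = -5 + 2³ = -5 + 8 = 3)
a(n) = -108 + 2*n (a(n) = (n - 108) + n = (-108 + n) + n = -108 + 2*n)
a(1)*N(5) + 21 = (-108 + 2*1)*3 + 21 = (-108 + 2)*3 + 21 = -106*3 + 21 = -318 + 21 = -297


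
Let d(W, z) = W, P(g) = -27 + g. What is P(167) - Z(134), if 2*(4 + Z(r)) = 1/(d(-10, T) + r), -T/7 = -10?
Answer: 35711/248 ≈ 144.00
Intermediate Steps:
T = 70 (T = -7*(-10) = 70)
Z(r) = -4 + 1/(2*(-10 + r))
P(167) - Z(134) = (-27 + 167) - (81 - 8*134)/(2*(-10 + 134)) = 140 - (81 - 1072)/(2*124) = 140 - (-991)/(2*124) = 140 - 1*(-991/248) = 140 + 991/248 = 35711/248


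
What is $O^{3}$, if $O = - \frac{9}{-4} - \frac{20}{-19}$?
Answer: $\frac{15813251}{438976} \approx 36.023$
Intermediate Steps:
$O = \frac{251}{76}$ ($O = \left(-9\right) \left(- \frac{1}{4}\right) - - \frac{20}{19} = \frac{9}{4} + \frac{20}{19} = \frac{251}{76} \approx 3.3026$)
$O^{3} = \left(\frac{251}{76}\right)^{3} = \frac{15813251}{438976}$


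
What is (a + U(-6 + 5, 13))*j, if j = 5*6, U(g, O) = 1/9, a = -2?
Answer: -170/3 ≈ -56.667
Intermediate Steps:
U(g, O) = 1/9
j = 30
(a + U(-6 + 5, 13))*j = (-2 + 1/9)*30 = -17/9*30 = -170/3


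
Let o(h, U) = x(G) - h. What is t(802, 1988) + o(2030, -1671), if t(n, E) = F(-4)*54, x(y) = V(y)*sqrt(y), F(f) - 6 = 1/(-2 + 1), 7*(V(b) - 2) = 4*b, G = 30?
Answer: -1760 + 134*sqrt(30)/7 ≈ -1655.2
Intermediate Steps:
V(b) = 2 + 4*b/7 (V(b) = 2 + (4*b)/7 = 2 + 4*b/7)
F(f) = 5 (F(f) = 6 + 1/(-2 + 1) = 6 + 1/(-1) = 6 - 1 = 5)
x(y) = sqrt(y)*(2 + 4*y/7) (x(y) = (2 + 4*y/7)*sqrt(y) = sqrt(y)*(2 + 4*y/7))
o(h, U) = -h + 134*sqrt(30)/7 (o(h, U) = sqrt(30)*(2 + (4/7)*30) - h = sqrt(30)*(2 + 120/7) - h = sqrt(30)*(134/7) - h = 134*sqrt(30)/7 - h = -h + 134*sqrt(30)/7)
t(n, E) = 270 (t(n, E) = 5*54 = 270)
t(802, 1988) + o(2030, -1671) = 270 + (-1*2030 + 134*sqrt(30)/7) = 270 + (-2030 + 134*sqrt(30)/7) = -1760 + 134*sqrt(30)/7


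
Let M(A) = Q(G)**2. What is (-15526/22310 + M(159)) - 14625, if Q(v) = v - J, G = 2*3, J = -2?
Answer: -162435718/11155 ≈ -14562.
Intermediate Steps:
G = 6
Q(v) = 2 + v (Q(v) = v - 1*(-2) = v + 2 = 2 + v)
M(A) = 64 (M(A) = (2 + 6)**2 = 8**2 = 64)
(-15526/22310 + M(159)) - 14625 = (-15526/22310 + 64) - 14625 = (-15526*1/22310 + 64) - 14625 = (-7763/11155 + 64) - 14625 = 706157/11155 - 14625 = -162435718/11155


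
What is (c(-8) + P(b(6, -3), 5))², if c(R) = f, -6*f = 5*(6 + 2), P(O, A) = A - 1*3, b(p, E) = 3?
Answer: 196/9 ≈ 21.778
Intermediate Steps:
P(O, A) = -3 + A (P(O, A) = A - 3 = -3 + A)
f = -20/3 (f = -5*(6 + 2)/6 = -5*8/6 = -⅙*40 = -20/3 ≈ -6.6667)
c(R) = -20/3
(c(-8) + P(b(6, -3), 5))² = (-20/3 + (-3 + 5))² = (-20/3 + 2)² = (-14/3)² = 196/9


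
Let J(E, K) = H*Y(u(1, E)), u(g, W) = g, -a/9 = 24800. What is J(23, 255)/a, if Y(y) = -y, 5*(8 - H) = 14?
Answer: 13/558000 ≈ 2.3297e-5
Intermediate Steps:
a = -223200 (a = -9*24800 = -223200)
H = 26/5 (H = 8 - 1/5*14 = 8 - 14/5 = 26/5 ≈ 5.2000)
J(E, K) = -26/5 (J(E, K) = 26*(-1*1)/5 = (26/5)*(-1) = -26/5)
J(23, 255)/a = -26/5/(-223200) = -26/5*(-1/223200) = 13/558000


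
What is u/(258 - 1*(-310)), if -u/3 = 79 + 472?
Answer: -1653/568 ≈ -2.9102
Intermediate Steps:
u = -1653 (u = -3*(79 + 472) = -3*551 = -1653)
u/(258 - 1*(-310)) = -1653/(258 - 1*(-310)) = -1653/(258 + 310) = -1653/568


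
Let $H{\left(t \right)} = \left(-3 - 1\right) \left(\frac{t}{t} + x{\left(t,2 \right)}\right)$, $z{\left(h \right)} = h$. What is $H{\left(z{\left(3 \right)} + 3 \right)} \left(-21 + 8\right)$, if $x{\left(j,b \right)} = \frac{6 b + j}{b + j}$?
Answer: $169$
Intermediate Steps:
$x{\left(j,b \right)} = \frac{j + 6 b}{b + j}$
$H{\left(t \right)} = -4 - \frac{4 \left(12 + t\right)}{2 + t}$ ($H{\left(t \right)} = \left(-3 - 1\right) \left(\frac{t}{t} + \frac{t + 6 \cdot 2}{2 + t}\right) = - 4 \left(1 + \frac{t + 12}{2 + t}\right) = - 4 \left(1 + \frac{12 + t}{2 + t}\right) = -4 - \frac{4 \left(12 + t\right)}{2 + t}$)
$H{\left(z{\left(3 \right)} + 3 \right)} \left(-21 + 8\right) = \frac{8 \left(-7 - \left(3 + 3\right)\right)}{2 + \left(3 + 3\right)} \left(-21 + 8\right) = \frac{8 \left(-7 - 6\right)}{2 + 6} \left(-13\right) = \frac{8 \left(-7 - 6\right)}{8} \left(-13\right) = 8 \cdot \frac{1}{8} \left(-13\right) \left(-13\right) = \left(-13\right) \left(-13\right) = 169$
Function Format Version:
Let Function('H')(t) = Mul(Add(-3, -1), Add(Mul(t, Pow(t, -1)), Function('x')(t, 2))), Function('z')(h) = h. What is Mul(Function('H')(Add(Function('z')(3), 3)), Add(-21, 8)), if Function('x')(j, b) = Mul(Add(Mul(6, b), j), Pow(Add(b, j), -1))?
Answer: 169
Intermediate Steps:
Function('x')(j, b) = Mul(Pow(Add(b, j), -1), Add(j, Mul(6, b))) (Function('x')(j, b) = Mul(Add(j, Mul(6, b)), Pow(Add(b, j), -1)) = Mul(Pow(Add(b, j), -1), Add(j, Mul(6, b))))
Function('H')(t) = Add(-4, Mul(-4, Pow(Add(2, t), -1), Add(12, t))) (Function('H')(t) = Mul(Add(-3, -1), Add(Mul(t, Pow(t, -1)), Mul(Pow(Add(2, t), -1), Add(t, Mul(6, 2))))) = Mul(-4, Add(1, Mul(Pow(Add(2, t), -1), Add(t, 12)))) = Mul(-4, Add(1, Mul(Pow(Add(2, t), -1), Add(12, t)))) = Add(-4, Mul(-4, Pow(Add(2, t), -1), Add(12, t))))
Mul(Function('H')(Add(Function('z')(3), 3)), Add(-21, 8)) = Mul(Mul(8, Pow(Add(2, Add(3, 3)), -1), Add(-7, Mul(-1, Add(3, 3)))), Add(-21, 8)) = Mul(Mul(8, Pow(Add(2, 6), -1), Add(-7, Mul(-1, 6))), -13) = Mul(Mul(8, Pow(8, -1), Add(-7, -6)), -13) = Mul(Mul(8, Rational(1, 8), -13), -13) = Mul(-13, -13) = 169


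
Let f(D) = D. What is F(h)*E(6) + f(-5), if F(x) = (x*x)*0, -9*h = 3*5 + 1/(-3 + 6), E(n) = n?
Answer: -5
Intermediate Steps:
h = -46/27 (h = -(3*5 + 1/(-3 + 6))/9 = -(15 + 1/3)/9 = -1/9*46/3 = -46/27 ≈ -1.7037)
F(x) = 0 (F(x) = x**2*0 = 0)
F(h)*E(6) + f(-5) = 0*6 - 5 = 0 - 5 = -5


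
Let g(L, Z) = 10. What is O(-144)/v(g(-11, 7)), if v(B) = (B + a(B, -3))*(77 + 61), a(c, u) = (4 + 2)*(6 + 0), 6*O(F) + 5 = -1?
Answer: -1/6348 ≈ -0.00015753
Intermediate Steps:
O(F) = -1 (O(F) = -⅚ + (⅙)*(-1) = -⅚ - ⅙ = -1)
a(c, u) = 36 (a(c, u) = 6*6 = 36)
v(B) = 4968 + 138*B (v(B) = (B + 36)*(77 + 61) = (36 + B)*138 = 4968 + 138*B)
O(-144)/v(g(-11, 7)) = -1/(4968 + 138*10) = -1/(4968 + 1380) = -1/6348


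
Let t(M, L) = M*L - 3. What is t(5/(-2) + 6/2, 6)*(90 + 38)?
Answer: 0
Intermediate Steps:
t(M, L) = -3 + L*M (t(M, L) = L*M - 3 = -3 + L*M)
t(5/(-2) + 6/2, 6)*(90 + 38) = (-3 + 6*(5/(-2) + 6/2))*(90 + 38) = (-3 + 6*(5*(-½) + 6*(½)))*128 = (-3 + 6*(-5/2 + 3))*128 = (-3 + 6*(½))*128 = (-3 + 3)*128 = 0*128 = 0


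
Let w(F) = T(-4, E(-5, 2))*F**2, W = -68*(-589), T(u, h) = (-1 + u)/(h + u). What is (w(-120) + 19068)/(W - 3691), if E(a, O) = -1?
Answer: 33468/36361 ≈ 0.92044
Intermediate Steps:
T(u, h) = (-1 + u)/(h + u)
W = 40052
w(F) = F**2 (w(F) = ((-1 - 4)/(-1 - 4))*F**2 = (-5/(-5))*F**2 = (-1/5*(-5))*F**2 = 1*F**2 = F**2)
(w(-120) + 19068)/(W - 3691) = ((-120)**2 + 19068)/(40052 - 3691) = (14400 + 19068)/36361 = 33468*(1/36361) = 33468/36361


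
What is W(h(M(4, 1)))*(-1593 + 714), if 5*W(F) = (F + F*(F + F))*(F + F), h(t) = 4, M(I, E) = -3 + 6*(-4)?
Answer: -253152/5 ≈ -50630.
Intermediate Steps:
M(I, E) = -27 (M(I, E) = -3 - 24 = -27)
W(F) = 2*F*(F + 2*F²)/5 (W(F) = ((F + F*(F + F))*(F + F))/5 = ((F + F*(2*F))*(2*F))/5 = ((F + 2*F²)*(2*F))/5 = (2*F*(F + 2*F²))/5 = 2*F*(F + 2*F²)/5)
W(h(M(4, 1)))*(-1593 + 714) = ((⅖)*4²*(1 + 2*4))*(-1593 + 714) = ((⅖)*16*(1 + 8))*(-879) = ((⅖)*16*9)*(-879) = (288/5)*(-879) = -253152/5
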